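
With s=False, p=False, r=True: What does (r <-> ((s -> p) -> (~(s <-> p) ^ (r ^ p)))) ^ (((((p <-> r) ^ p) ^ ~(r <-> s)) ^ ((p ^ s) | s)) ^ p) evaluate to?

s -> p = False -> False = True
s <-> p = False <-> False = True
~(s <-> p) = ~True = False
r ^ p = True ^ False = True
~(s <-> p) ^ (r ^ p) = False ^ True = True
(s -> p) -> (~(s <-> p) ^ (r ^ p)) = True -> True = True
r <-> ((s -> p) -> (~(s <-> p) ^ (r ^ p))) = True <-> True = True
p <-> r = False <-> True = False
(p <-> r) ^ p = False ^ False = False
r <-> s = True <-> False = False
~(r <-> s) = ~False = True
((p <-> r) ^ p) ^ ~(r <-> s) = False ^ True = True
p ^ s = False ^ False = False
(p ^ s) | s = False | False = False
(((p <-> r) ^ p) ^ ~(r <-> s)) ^ ((p ^ s) | s) = True ^ False = True
((((p <-> r) ^ p) ^ ~(r <-> s)) ^ ((p ^ s) | s)) ^ p = True ^ False = True
(r <-> ((s -> p) -> (~(s <-> p) ^ (r ^ p)))) ^ (((((p <-> r) ^ p) ^ ~(r <-> s)) ^ ((p ^ s) | s)) ^ p) = True ^ True = False

False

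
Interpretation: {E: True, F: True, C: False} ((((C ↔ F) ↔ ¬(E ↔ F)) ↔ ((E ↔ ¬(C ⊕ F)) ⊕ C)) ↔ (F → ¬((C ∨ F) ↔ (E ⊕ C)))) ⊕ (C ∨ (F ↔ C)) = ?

True

C ↔ F = False ↔ True = False
E ↔ F = True ↔ True = True
¬(E ↔ F) = ¬True = False
(C ↔ F) ↔ ¬(E ↔ F) = False ↔ False = True
C ⊕ F = False ⊕ True = True
¬(C ⊕ F) = ¬True = False
E ↔ ¬(C ⊕ F) = True ↔ False = False
(E ↔ ¬(C ⊕ F)) ⊕ C = False ⊕ False = False
((C ↔ F) ↔ ¬(E ↔ F)) ↔ ((E ↔ ¬(C ⊕ F)) ⊕ C) = True ↔ False = False
C ∨ F = False ∨ True = True
E ⊕ C = True ⊕ False = True
(C ∨ F) ↔ (E ⊕ C) = True ↔ True = True
¬((C ∨ F) ↔ (E ⊕ C)) = ¬True = False
F → ¬((C ∨ F) ↔ (E ⊕ C)) = True → False = False
(((C ↔ F) ↔ ¬(E ↔ F)) ↔ ((E ↔ ¬(C ⊕ F)) ⊕ C)) ↔ (F → ¬((C ∨ F) ↔ (E ⊕ C))) = False ↔ False = True
F ↔ C = True ↔ False = False
C ∨ (F ↔ C) = False ∨ False = False
((((C ↔ F) ↔ ¬(E ↔ F)) ↔ ((E ↔ ¬(C ⊕ F)) ⊕ C)) ↔ (F → ¬((C ∨ F) ↔ (E ⊕ C)))) ⊕ (C ∨ (F ↔ C)) = True ⊕ False = True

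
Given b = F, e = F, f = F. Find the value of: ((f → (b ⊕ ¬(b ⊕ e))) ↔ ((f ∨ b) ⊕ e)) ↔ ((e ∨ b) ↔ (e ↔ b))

T

b ⊕ e = F ⊕ F = F
¬(b ⊕ e) = ¬F = T
b ⊕ ¬(b ⊕ e) = F ⊕ T = T
f → (b ⊕ ¬(b ⊕ e)) = F → T = T
f ∨ b = F ∨ F = F
(f ∨ b) ⊕ e = F ⊕ F = F
(f → (b ⊕ ¬(b ⊕ e))) ↔ ((f ∨ b) ⊕ e) = T ↔ F = F
e ∨ b = F ∨ F = F
e ↔ b = F ↔ F = T
(e ∨ b) ↔ (e ↔ b) = F ↔ T = F
((f → (b ⊕ ¬(b ⊕ e))) ↔ ((f ∨ b) ⊕ e)) ↔ ((e ∨ b) ↔ (e ↔ b)) = F ↔ F = T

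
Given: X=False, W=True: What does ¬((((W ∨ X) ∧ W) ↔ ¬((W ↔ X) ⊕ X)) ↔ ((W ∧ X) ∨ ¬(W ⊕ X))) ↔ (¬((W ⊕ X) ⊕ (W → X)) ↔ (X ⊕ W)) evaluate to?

False

W ∨ X = True ∨ False = True
(W ∨ X) ∧ W = True ∧ True = True
W ↔ X = True ↔ False = False
(W ↔ X) ⊕ X = False ⊕ False = False
¬((W ↔ X) ⊕ X) = ¬False = True
((W ∨ X) ∧ W) ↔ ¬((W ↔ X) ⊕ X) = True ↔ True = True
W ∧ X = True ∧ False = False
W ⊕ X = True ⊕ False = True
¬(W ⊕ X) = ¬True = False
(W ∧ X) ∨ ¬(W ⊕ X) = False ∨ False = False
(((W ∨ X) ∧ W) ↔ ¬((W ↔ X) ⊕ X)) ↔ ((W ∧ X) ∨ ¬(W ⊕ X)) = True ↔ False = False
¬((((W ∨ X) ∧ W) ↔ ¬((W ↔ X) ⊕ X)) ↔ ((W ∧ X) ∨ ¬(W ⊕ X))) = ¬False = True
W ⊕ X = True ⊕ False = True
W → X = True → False = False
(W ⊕ X) ⊕ (W → X) = True ⊕ False = True
¬((W ⊕ X) ⊕ (W → X)) = ¬True = False
X ⊕ W = False ⊕ True = True
¬((W ⊕ X) ⊕ (W → X)) ↔ (X ⊕ W) = False ↔ True = False
¬((((W ∨ X) ∧ W) ↔ ¬((W ↔ X) ⊕ X)) ↔ ((W ∧ X) ∨ ¬(W ⊕ X))) ↔ (¬((W ⊕ X) ⊕ (W → X)) ↔ (X ⊕ W)) = True ↔ False = False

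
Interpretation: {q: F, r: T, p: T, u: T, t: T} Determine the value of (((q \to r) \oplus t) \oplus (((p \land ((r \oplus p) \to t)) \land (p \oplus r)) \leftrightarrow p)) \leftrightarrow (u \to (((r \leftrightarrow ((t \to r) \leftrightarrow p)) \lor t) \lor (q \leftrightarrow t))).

F

q \to r = F \to T = T
(q \to r) \oplus t = T \oplus T = F
r \oplus p = T \oplus T = F
(r \oplus p) \to t = F \to T = T
p \land ((r \oplus p) \to t) = T \land T = T
p \oplus r = T \oplus T = F
(p \land ((r \oplus p) \to t)) \land (p \oplus r) = T \land F = F
((p \land ((r \oplus p) \to t)) \land (p \oplus r)) \leftrightarrow p = F \leftrightarrow T = F
((q \to r) \oplus t) \oplus (((p \land ((r \oplus p) \to t)) \land (p \oplus r)) \leftrightarrow p) = F \oplus F = F
t \to r = T \to T = T
(t \to r) \leftrightarrow p = T \leftrightarrow T = T
r \leftrightarrow ((t \to r) \leftrightarrow p) = T \leftrightarrow T = T
(r \leftrightarrow ((t \to r) \leftrightarrow p)) \lor t = T \lor T = T
q \leftrightarrow t = F \leftrightarrow T = F
((r \leftrightarrow ((t \to r) \leftrightarrow p)) \lor t) \lor (q \leftrightarrow t) = T \lor F = T
u \to (((r \leftrightarrow ((t \to r) \leftrightarrow p)) \lor t) \lor (q \leftrightarrow t)) = T \to T = T
(((q \to r) \oplus t) \oplus (((p \land ((r \oplus p) \to t)) \land (p \oplus r)) \leftrightarrow p)) \leftrightarrow (u \to (((r \leftrightarrow ((t \to r) \leftrightarrow p)) \lor t) \lor (q \leftrightarrow t))) = F \leftrightarrow T = F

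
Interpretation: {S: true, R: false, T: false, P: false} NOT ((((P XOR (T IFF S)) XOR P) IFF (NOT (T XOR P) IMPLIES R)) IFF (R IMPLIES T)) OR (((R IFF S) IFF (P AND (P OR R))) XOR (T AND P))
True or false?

T IFF S = false IFF true = false
P XOR (T IFF S) = false XOR false = false
(P XOR (T IFF S)) XOR P = false XOR false = false
T XOR P = false XOR false = false
NOT (T XOR P) = NOT false = true
NOT (T XOR P) IMPLIES R = true IMPLIES false = false
((P XOR (T IFF S)) XOR P) IFF (NOT (T XOR P) IMPLIES R) = false IFF false = true
R IMPLIES T = false IMPLIES false = true
(((P XOR (T IFF S)) XOR P) IFF (NOT (T XOR P) IMPLIES R)) IFF (R IMPLIES T) = true IFF true = true
NOT ((((P XOR (T IFF S)) XOR P) IFF (NOT (T XOR P) IMPLIES R)) IFF (R IMPLIES T)) = NOT true = false
R IFF S = false IFF true = false
P OR R = false OR false = false
P AND (P OR R) = false AND false = false
(R IFF S) IFF (P AND (P OR R)) = false IFF false = true
T AND P = false AND false = false
((R IFF S) IFF (P AND (P OR R))) XOR (T AND P) = true XOR false = true
NOT ((((P XOR (T IFF S)) XOR P) IFF (NOT (T XOR P) IMPLIES R)) IFF (R IMPLIES T)) OR (((R IFF S) IFF (P AND (P OR R))) XOR (T AND P)) = false OR true = true

true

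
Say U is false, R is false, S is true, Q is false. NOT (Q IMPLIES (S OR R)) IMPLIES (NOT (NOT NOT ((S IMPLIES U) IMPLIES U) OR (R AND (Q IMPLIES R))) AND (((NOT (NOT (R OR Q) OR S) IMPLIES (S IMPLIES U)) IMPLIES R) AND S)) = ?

True

S OR R = True OR False = True
Q IMPLIES (S OR R) = False IMPLIES True = True
NOT (Q IMPLIES (S OR R)) = NOT True = False
S IMPLIES U = True IMPLIES False = False
(S IMPLIES U) IMPLIES U = False IMPLIES False = True
NOT ((S IMPLIES U) IMPLIES U) = NOT True = False
NOT NOT ((S IMPLIES U) IMPLIES U) = NOT False = True
Q IMPLIES R = False IMPLIES False = True
R AND (Q IMPLIES R) = False AND True = False
NOT NOT ((S IMPLIES U) IMPLIES U) OR (R AND (Q IMPLIES R)) = True OR False = True
NOT (NOT NOT ((S IMPLIES U) IMPLIES U) OR (R AND (Q IMPLIES R))) = NOT True = False
R OR Q = False OR False = False
NOT (R OR Q) = NOT False = True
NOT (R OR Q) OR S = True OR True = True
NOT (NOT (R OR Q) OR S) = NOT True = False
S IMPLIES U = True IMPLIES False = False
NOT (NOT (R OR Q) OR S) IMPLIES (S IMPLIES U) = False IMPLIES False = True
(NOT (NOT (R OR Q) OR S) IMPLIES (S IMPLIES U)) IMPLIES R = True IMPLIES False = False
((NOT (NOT (R OR Q) OR S) IMPLIES (S IMPLIES U)) IMPLIES R) AND S = False AND True = False
NOT (NOT NOT ((S IMPLIES U) IMPLIES U) OR (R AND (Q IMPLIES R))) AND (((NOT (NOT (R OR Q) OR S) IMPLIES (S IMPLIES U)) IMPLIES R) AND S) = False AND False = False
NOT (Q IMPLIES (S OR R)) IMPLIES (NOT (NOT NOT ((S IMPLIES U) IMPLIES U) OR (R AND (Q IMPLIES R))) AND (((NOT (NOT (R OR Q) OR S) IMPLIES (S IMPLIES U)) IMPLIES R) AND S)) = False IMPLIES False = True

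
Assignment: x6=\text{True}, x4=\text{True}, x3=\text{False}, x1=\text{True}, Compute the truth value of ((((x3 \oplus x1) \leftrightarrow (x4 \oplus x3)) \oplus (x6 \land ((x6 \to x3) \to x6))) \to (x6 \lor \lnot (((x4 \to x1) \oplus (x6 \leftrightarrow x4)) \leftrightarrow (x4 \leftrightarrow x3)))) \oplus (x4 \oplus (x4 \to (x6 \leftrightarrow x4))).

Substituting x6=\text{True}, x4=\text{True}, x3=\text{False}, x1=\text{True}:
x3 \oplus x1 = \text{False} \oplus \text{True} = \text{True}
x4 \oplus x3 = \text{True} \oplus \text{False} = \text{True}
(x3 \oplus x1) \leftrightarrow (x4 \oplus x3) = \text{True} \leftrightarrow \text{True} = \text{True}
x6 \to x3 = \text{True} \to \text{False} = \text{False}
(x6 \to x3) \to x6 = \text{False} \to \text{True} = \text{True}
x6 \land ((x6 \to x3) \to x6) = \text{True} \land \text{True} = \text{True}
((x3 \oplus x1) \leftrightarrow (x4 \oplus x3)) \oplus (x6 \land ((x6 \to x3) \to x6)) = \text{True} \oplus \text{True} = \text{False}
x4 \to x1 = \text{True} \to \text{True} = \text{True}
x6 \leftrightarrow x4 = \text{True} \leftrightarrow \text{True} = \text{True}
(x4 \to x1) \oplus (x6 \leftrightarrow x4) = \text{True} \oplus \text{True} = \text{False}
x4 \leftrightarrow x3 = \text{True} \leftrightarrow \text{False} = \text{False}
((x4 \to x1) \oplus (x6 \leftrightarrow x4)) \leftrightarrow (x4 \leftrightarrow x3) = \text{False} \leftrightarrow \text{False} = \text{True}
\lnot (((x4 \to x1) \oplus (x6 \leftrightarrow x4)) \leftrightarrow (x4 \leftrightarrow x3)) = \lnot \text{True} = \text{False}
x6 \lor \lnot (((x4 \to x1) \oplus (x6 \leftrightarrow x4)) \leftrightarrow (x4 \leftrightarrow x3)) = \text{True} \lor \text{False} = \text{True}
(((x3 \oplus x1) \leftrightarrow (x4 \oplus x3)) \oplus (x6 \land ((x6 \to x3) \to x6))) \to (x6 \lor \lnot (((x4 \to x1) \oplus (x6 \leftrightarrow x4)) \leftrightarrow (x4 \leftrightarrow x3))) = \text{False} \to \text{True} = \text{True}
x6 \leftrightarrow x4 = \text{True} \leftrightarrow \text{True} = \text{True}
x4 \to (x6 \leftrightarrow x4) = \text{True} \to \text{True} = \text{True}
x4 \oplus (x4 \to (x6 \leftrightarrow x4)) = \text{True} \oplus \text{True} = \text{False}
((((x3 \oplus x1) \leftrightarrow (x4 \oplus x3)) \oplus (x6 \land ((x6 \to x3) \to x6))) \to (x6 \lor \lnot (((x4 \to x1) \oplus (x6 \leftrightarrow x4)) \leftrightarrow (x4 \leftrightarrow x3)))) \oplus (x4 \oplus (x4 \to (x6 \leftrightarrow x4))) = \text{True} \oplus \text{False} = \text{True}

\text{True}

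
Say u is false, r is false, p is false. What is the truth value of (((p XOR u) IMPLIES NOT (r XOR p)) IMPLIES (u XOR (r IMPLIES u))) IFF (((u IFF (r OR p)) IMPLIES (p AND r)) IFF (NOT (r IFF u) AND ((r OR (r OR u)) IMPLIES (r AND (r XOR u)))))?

Substituting u=False, r=False, p=False:
p XOR u = False XOR False = False
r XOR p = False XOR False = False
NOT (r XOR p) = NOT False = True
(p XOR u) IMPLIES NOT (r XOR p) = False IMPLIES True = True
r IMPLIES u = False IMPLIES False = True
u XOR (r IMPLIES u) = False XOR True = True
((p XOR u) IMPLIES NOT (r XOR p)) IMPLIES (u XOR (r IMPLIES u)) = True IMPLIES True = True
r OR p = False OR False = False
u IFF (r OR p) = False IFF False = True
p AND r = False AND False = False
(u IFF (r OR p)) IMPLIES (p AND r) = True IMPLIES False = False
r IFF u = False IFF False = True
NOT (r IFF u) = NOT True = False
r OR u = False OR False = False
r OR (r OR u) = False OR False = False
r XOR u = False XOR False = False
r AND (r XOR u) = False AND False = False
(r OR (r OR u)) IMPLIES (r AND (r XOR u)) = False IMPLIES False = True
NOT (r IFF u) AND ((r OR (r OR u)) IMPLIES (r AND (r XOR u))) = False AND True = False
((u IFF (r OR p)) IMPLIES (p AND r)) IFF (NOT (r IFF u) AND ((r OR (r OR u)) IMPLIES (r AND (r XOR u)))) = False IFF False = True
(((p XOR u) IMPLIES NOT (r XOR p)) IMPLIES (u XOR (r IMPLIES u))) IFF (((u IFF (r OR p)) IMPLIES (p AND r)) IFF (NOT (r IFF u) AND ((r OR (r OR u)) IMPLIES (r AND (r XOR u))))) = True IFF True = True

True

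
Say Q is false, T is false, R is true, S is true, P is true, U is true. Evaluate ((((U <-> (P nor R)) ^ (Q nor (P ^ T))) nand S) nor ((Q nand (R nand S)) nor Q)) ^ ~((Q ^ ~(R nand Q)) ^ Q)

Substituting Q=False, T=False, R=True, S=True, P=True, U=True:
P nor R = True nor True = False
U <-> (P nor R) = True <-> False = False
P ^ T = True ^ False = True
Q nor (P ^ T) = False nor True = False
(U <-> (P nor R)) ^ (Q nor (P ^ T)) = False ^ False = False
((U <-> (P nor R)) ^ (Q nor (P ^ T))) nand S = False nand True = True
R nand S = True nand True = False
Q nand (R nand S) = False nand False = True
(Q nand (R nand S)) nor Q = True nor False = False
(((U <-> (P nor R)) ^ (Q nor (P ^ T))) nand S) nor ((Q nand (R nand S)) nor Q) = True nor False = False
R nand Q = True nand False = True
~(R nand Q) = ~True = False
Q ^ ~(R nand Q) = False ^ False = False
(Q ^ ~(R nand Q)) ^ Q = False ^ False = False
~((Q ^ ~(R nand Q)) ^ Q) = ~False = True
((((U <-> (P nor R)) ^ (Q nor (P ^ T))) nand S) nor ((Q nand (R nand S)) nor Q)) ^ ~((Q ^ ~(R nand Q)) ^ Q) = False ^ True = True

True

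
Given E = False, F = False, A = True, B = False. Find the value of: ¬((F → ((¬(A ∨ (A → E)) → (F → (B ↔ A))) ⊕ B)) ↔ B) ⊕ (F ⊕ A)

False

Substituting E=False, F=False, A=True, B=False:
A → E = True → False = False
A ∨ (A → E) = True ∨ False = True
¬(A ∨ (A → E)) = ¬True = False
B ↔ A = False ↔ True = False
F → (B ↔ A) = False → False = True
¬(A ∨ (A → E)) → (F → (B ↔ A)) = False → True = True
(¬(A ∨ (A → E)) → (F → (B ↔ A))) ⊕ B = True ⊕ False = True
F → ((¬(A ∨ (A → E)) → (F → (B ↔ A))) ⊕ B) = False → True = True
(F → ((¬(A ∨ (A → E)) → (F → (B ↔ A))) ⊕ B)) ↔ B = True ↔ False = False
¬((F → ((¬(A ∨ (A → E)) → (F → (B ↔ A))) ⊕ B)) ↔ B) = ¬False = True
F ⊕ A = False ⊕ True = True
¬((F → ((¬(A ∨ (A → E)) → (F → (B ↔ A))) ⊕ B)) ↔ B) ⊕ (F ⊕ A) = True ⊕ True = False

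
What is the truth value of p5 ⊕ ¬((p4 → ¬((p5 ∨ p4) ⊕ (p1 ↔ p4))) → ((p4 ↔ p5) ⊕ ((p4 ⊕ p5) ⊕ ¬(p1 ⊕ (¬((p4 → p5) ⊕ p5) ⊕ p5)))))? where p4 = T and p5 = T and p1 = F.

p5 ∨ p4 = T ∨ T = T
p1 ↔ p4 = F ↔ T = F
(p5 ∨ p4) ⊕ (p1 ↔ p4) = T ⊕ F = T
¬((p5 ∨ p4) ⊕ (p1 ↔ p4)) = ¬T = F
p4 → ¬((p5 ∨ p4) ⊕ (p1 ↔ p4)) = T → F = F
p4 ↔ p5 = T ↔ T = T
p4 ⊕ p5 = T ⊕ T = F
p4 → p5 = T → T = T
(p4 → p5) ⊕ p5 = T ⊕ T = F
¬((p4 → p5) ⊕ p5) = ¬F = T
¬((p4 → p5) ⊕ p5) ⊕ p5 = T ⊕ T = F
p1 ⊕ (¬((p4 → p5) ⊕ p5) ⊕ p5) = F ⊕ F = F
¬(p1 ⊕ (¬((p4 → p5) ⊕ p5) ⊕ p5)) = ¬F = T
(p4 ⊕ p5) ⊕ ¬(p1 ⊕ (¬((p4 → p5) ⊕ p5) ⊕ p5)) = F ⊕ T = T
(p4 ↔ p5) ⊕ ((p4 ⊕ p5) ⊕ ¬(p1 ⊕ (¬((p4 → p5) ⊕ p5) ⊕ p5))) = T ⊕ T = F
(p4 → ¬((p5 ∨ p4) ⊕ (p1 ↔ p4))) → ((p4 ↔ p5) ⊕ ((p4 ⊕ p5) ⊕ ¬(p1 ⊕ (¬((p4 → p5) ⊕ p5) ⊕ p5)))) = F → F = T
¬((p4 → ¬((p5 ∨ p4) ⊕ (p1 ↔ p4))) → ((p4 ↔ p5) ⊕ ((p4 ⊕ p5) ⊕ ¬(p1 ⊕ (¬((p4 → p5) ⊕ p5) ⊕ p5))))) = ¬T = F
p5 ⊕ ¬((p4 → ¬((p5 ∨ p4) ⊕ (p1 ↔ p4))) → ((p4 ↔ p5) ⊕ ((p4 ⊕ p5) ⊕ ¬(p1 ⊕ (¬((p4 → p5) ⊕ p5) ⊕ p5))))) = T ⊕ F = T

T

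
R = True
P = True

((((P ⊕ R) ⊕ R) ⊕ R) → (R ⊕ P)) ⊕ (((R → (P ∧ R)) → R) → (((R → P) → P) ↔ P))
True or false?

P ⊕ R = True ⊕ True = False
(P ⊕ R) ⊕ R = False ⊕ True = True
((P ⊕ R) ⊕ R) ⊕ R = True ⊕ True = False
R ⊕ P = True ⊕ True = False
(((P ⊕ R) ⊕ R) ⊕ R) → (R ⊕ P) = False → False = True
P ∧ R = True ∧ True = True
R → (P ∧ R) = True → True = True
(R → (P ∧ R)) → R = True → True = True
R → P = True → True = True
(R → P) → P = True → True = True
((R → P) → P) ↔ P = True ↔ True = True
((R → (P ∧ R)) → R) → (((R → P) → P) ↔ P) = True → True = True
((((P ⊕ R) ⊕ R) ⊕ R) → (R ⊕ P)) ⊕ (((R → (P ∧ R)) → R) → (((R → P) → P) ↔ P)) = True ⊕ True = False

False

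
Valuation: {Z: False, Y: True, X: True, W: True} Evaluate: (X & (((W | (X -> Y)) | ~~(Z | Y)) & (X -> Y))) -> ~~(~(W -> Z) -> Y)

True

X -> Y = True -> True = True
W | (X -> Y) = True | True = True
Z | Y = False | True = True
~(Z | Y) = ~True = False
~~(Z | Y) = ~False = True
(W | (X -> Y)) | ~~(Z | Y) = True | True = True
X -> Y = True -> True = True
((W | (X -> Y)) | ~~(Z | Y)) & (X -> Y) = True & True = True
X & (((W | (X -> Y)) | ~~(Z | Y)) & (X -> Y)) = True & True = True
W -> Z = True -> False = False
~(W -> Z) = ~False = True
~(W -> Z) -> Y = True -> True = True
~(~(W -> Z) -> Y) = ~True = False
~~(~(W -> Z) -> Y) = ~False = True
(X & (((W | (X -> Y)) | ~~(Z | Y)) & (X -> Y))) -> ~~(~(W -> Z) -> Y) = True -> True = True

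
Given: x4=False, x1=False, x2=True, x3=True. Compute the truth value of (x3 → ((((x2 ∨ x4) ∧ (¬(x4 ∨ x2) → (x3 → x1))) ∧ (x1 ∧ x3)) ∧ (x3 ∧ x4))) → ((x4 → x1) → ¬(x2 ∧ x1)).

x2 ∨ x4 = True ∨ False = True
x4 ∨ x2 = False ∨ True = True
¬(x4 ∨ x2) = ¬True = False
x3 → x1 = True → False = False
¬(x4 ∨ x2) → (x3 → x1) = False → False = True
(x2 ∨ x4) ∧ (¬(x4 ∨ x2) → (x3 → x1)) = True ∧ True = True
x1 ∧ x3 = False ∧ True = False
((x2 ∨ x4) ∧ (¬(x4 ∨ x2) → (x3 → x1))) ∧ (x1 ∧ x3) = True ∧ False = False
x3 ∧ x4 = True ∧ False = False
(((x2 ∨ x4) ∧ (¬(x4 ∨ x2) → (x3 → x1))) ∧ (x1 ∧ x3)) ∧ (x3 ∧ x4) = False ∧ False = False
x3 → ((((x2 ∨ x4) ∧ (¬(x4 ∨ x2) → (x3 → x1))) ∧ (x1 ∧ x3)) ∧ (x3 ∧ x4)) = True → False = False
x4 → x1 = False → False = True
x2 ∧ x1 = True ∧ False = False
¬(x2 ∧ x1) = ¬False = True
(x4 → x1) → ¬(x2 ∧ x1) = True → True = True
(x3 → ((((x2 ∨ x4) ∧ (¬(x4 ∨ x2) → (x3 → x1))) ∧ (x1 ∧ x3)) ∧ (x3 ∧ x4))) → ((x4 → x1) → ¬(x2 ∧ x1)) = False → True = True

True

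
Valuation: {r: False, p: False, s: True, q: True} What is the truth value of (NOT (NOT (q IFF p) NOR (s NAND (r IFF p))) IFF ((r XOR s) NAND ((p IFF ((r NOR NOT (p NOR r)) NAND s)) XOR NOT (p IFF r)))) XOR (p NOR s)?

False

Substituting r=False, p=False, s=True, q=True:
q IFF p = True IFF False = False
NOT (q IFF p) = NOT False = True
r IFF p = False IFF False = True
s NAND (r IFF p) = True NAND True = False
NOT (q IFF p) NOR (s NAND (r IFF p)) = True NOR False = False
NOT (NOT (q IFF p) NOR (s NAND (r IFF p))) = NOT False = True
r XOR s = False XOR True = True
p NOR r = False NOR False = True
NOT (p NOR r) = NOT True = False
r NOR NOT (p NOR r) = False NOR False = True
(r NOR NOT (p NOR r)) NAND s = True NAND True = False
p IFF ((r NOR NOT (p NOR r)) NAND s) = False IFF False = True
p IFF r = False IFF False = True
NOT (p IFF r) = NOT True = False
(p IFF ((r NOR NOT (p NOR r)) NAND s)) XOR NOT (p IFF r) = True XOR False = True
(r XOR s) NAND ((p IFF ((r NOR NOT (p NOR r)) NAND s)) XOR NOT (p IFF r)) = True NAND True = False
NOT (NOT (q IFF p) NOR (s NAND (r IFF p))) IFF ((r XOR s) NAND ((p IFF ((r NOR NOT (p NOR r)) NAND s)) XOR NOT (p IFF r))) = True IFF False = False
p NOR s = False NOR True = False
(NOT (NOT (q IFF p) NOR (s NAND (r IFF p))) IFF ((r XOR s) NAND ((p IFF ((r NOR NOT (p NOR r)) NAND s)) XOR NOT (p IFF r)))) XOR (p NOR s) = False XOR False = False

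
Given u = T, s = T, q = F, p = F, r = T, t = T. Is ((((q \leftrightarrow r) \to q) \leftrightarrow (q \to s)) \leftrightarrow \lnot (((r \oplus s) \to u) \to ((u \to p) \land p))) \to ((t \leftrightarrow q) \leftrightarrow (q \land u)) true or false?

q \leftrightarrow r = F \leftrightarrow T = F
(q \leftrightarrow r) \to q = F \to F = T
q \to s = F \to T = T
((q \leftrightarrow r) \to q) \leftrightarrow (q \to s) = T \leftrightarrow T = T
r \oplus s = T \oplus T = F
(r \oplus s) \to u = F \to T = T
u \to p = T \to F = F
(u \to p) \land p = F \land F = F
((r \oplus s) \to u) \to ((u \to p) \land p) = T \to F = F
\lnot (((r \oplus s) \to u) \to ((u \to p) \land p)) = \lnot F = T
(((q \leftrightarrow r) \to q) \leftrightarrow (q \to s)) \leftrightarrow \lnot (((r \oplus s) \to u) \to ((u \to p) \land p)) = T \leftrightarrow T = T
t \leftrightarrow q = T \leftrightarrow F = F
q \land u = F \land T = F
(t \leftrightarrow q) \leftrightarrow (q \land u) = F \leftrightarrow F = T
((((q \leftrightarrow r) \to q) \leftrightarrow (q \to s)) \leftrightarrow \lnot (((r \oplus s) \to u) \to ((u \to p) \land p))) \to ((t \leftrightarrow q) \leftrightarrow (q \land u)) = T \to T = T

T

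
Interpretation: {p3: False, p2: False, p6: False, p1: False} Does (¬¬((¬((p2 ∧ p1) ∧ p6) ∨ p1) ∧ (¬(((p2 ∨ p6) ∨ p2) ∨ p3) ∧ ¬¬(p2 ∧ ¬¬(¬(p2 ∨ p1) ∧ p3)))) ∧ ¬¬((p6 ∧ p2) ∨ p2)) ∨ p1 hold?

Substituting p3=False, p2=False, p6=False, p1=False:
p2 ∧ p1 = False ∧ False = False
(p2 ∧ p1) ∧ p6 = False ∧ False = False
¬((p2 ∧ p1) ∧ p6) = ¬False = True
¬((p2 ∧ p1) ∧ p6) ∨ p1 = True ∨ False = True
p2 ∨ p6 = False ∨ False = False
(p2 ∨ p6) ∨ p2 = False ∨ False = False
((p2 ∨ p6) ∨ p2) ∨ p3 = False ∨ False = False
¬(((p2 ∨ p6) ∨ p2) ∨ p3) = ¬False = True
p2 ∨ p1 = False ∨ False = False
¬(p2 ∨ p1) = ¬False = True
¬(p2 ∨ p1) ∧ p3 = True ∧ False = False
¬(¬(p2 ∨ p1) ∧ p3) = ¬False = True
¬¬(¬(p2 ∨ p1) ∧ p3) = ¬True = False
p2 ∧ ¬¬(¬(p2 ∨ p1) ∧ p3) = False ∧ False = False
¬(p2 ∧ ¬¬(¬(p2 ∨ p1) ∧ p3)) = ¬False = True
¬¬(p2 ∧ ¬¬(¬(p2 ∨ p1) ∧ p3)) = ¬True = False
¬(((p2 ∨ p6) ∨ p2) ∨ p3) ∧ ¬¬(p2 ∧ ¬¬(¬(p2 ∨ p1) ∧ p3)) = True ∧ False = False
(¬((p2 ∧ p1) ∧ p6) ∨ p1) ∧ (¬(((p2 ∨ p6) ∨ p2) ∨ p3) ∧ ¬¬(p2 ∧ ¬¬(¬(p2 ∨ p1) ∧ p3))) = True ∧ False = False
¬((¬((p2 ∧ p1) ∧ p6) ∨ p1) ∧ (¬(((p2 ∨ p6) ∨ p2) ∨ p3) ∧ ¬¬(p2 ∧ ¬¬(¬(p2 ∨ p1) ∧ p3)))) = ¬False = True
¬¬((¬((p2 ∧ p1) ∧ p6) ∨ p1) ∧ (¬(((p2 ∨ p6) ∨ p2) ∨ p3) ∧ ¬¬(p2 ∧ ¬¬(¬(p2 ∨ p1) ∧ p3)))) = ¬True = False
p6 ∧ p2 = False ∧ False = False
(p6 ∧ p2) ∨ p2 = False ∨ False = False
¬((p6 ∧ p2) ∨ p2) = ¬False = True
¬¬((p6 ∧ p2) ∨ p2) = ¬True = False
¬¬((¬((p2 ∧ p1) ∧ p6) ∨ p1) ∧ (¬(((p2 ∨ p6) ∨ p2) ∨ p3) ∧ ¬¬(p2 ∧ ¬¬(¬(p2 ∨ p1) ∧ p3)))) ∧ ¬¬((p6 ∧ p2) ∨ p2) = False ∧ False = False
(¬¬((¬((p2 ∧ p1) ∧ p6) ∨ p1) ∧ (¬(((p2 ∨ p6) ∨ p2) ∨ p3) ∧ ¬¬(p2 ∧ ¬¬(¬(p2 ∨ p1) ∧ p3)))) ∧ ¬¬((p6 ∧ p2) ∨ p2)) ∨ p1 = False ∨ False = False

False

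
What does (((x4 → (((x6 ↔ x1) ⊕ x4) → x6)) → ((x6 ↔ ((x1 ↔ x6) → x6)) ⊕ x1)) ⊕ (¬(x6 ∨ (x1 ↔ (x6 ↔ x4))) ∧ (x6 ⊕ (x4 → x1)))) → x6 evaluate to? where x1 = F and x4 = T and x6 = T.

x6 ↔ x1 = T ↔ F = F
(x6 ↔ x1) ⊕ x4 = F ⊕ T = T
((x6 ↔ x1) ⊕ x4) → x6 = T → T = T
x4 → (((x6 ↔ x1) ⊕ x4) → x6) = T → T = T
x1 ↔ x6 = F ↔ T = F
(x1 ↔ x6) → x6 = F → T = T
x6 ↔ ((x1 ↔ x6) → x6) = T ↔ T = T
(x6 ↔ ((x1 ↔ x6) → x6)) ⊕ x1 = T ⊕ F = T
(x4 → (((x6 ↔ x1) ⊕ x4) → x6)) → ((x6 ↔ ((x1 ↔ x6) → x6)) ⊕ x1) = T → T = T
x6 ↔ x4 = T ↔ T = T
x1 ↔ (x6 ↔ x4) = F ↔ T = F
x6 ∨ (x1 ↔ (x6 ↔ x4)) = T ∨ F = T
¬(x6 ∨ (x1 ↔ (x6 ↔ x4))) = ¬T = F
x4 → x1 = T → F = F
x6 ⊕ (x4 → x1) = T ⊕ F = T
¬(x6 ∨ (x1 ↔ (x6 ↔ x4))) ∧ (x6 ⊕ (x4 → x1)) = F ∧ T = F
((x4 → (((x6 ↔ x1) ⊕ x4) → x6)) → ((x6 ↔ ((x1 ↔ x6) → x6)) ⊕ x1)) ⊕ (¬(x6 ∨ (x1 ↔ (x6 ↔ x4))) ∧ (x6 ⊕ (x4 → x1))) = T ⊕ F = T
(((x4 → (((x6 ↔ x1) ⊕ x4) → x6)) → ((x6 ↔ ((x1 ↔ x6) → x6)) ⊕ x1)) ⊕ (¬(x6 ∨ (x1 ↔ (x6 ↔ x4))) ∧ (x6 ⊕ (x4 → x1)))) → x6 = T → T = T

T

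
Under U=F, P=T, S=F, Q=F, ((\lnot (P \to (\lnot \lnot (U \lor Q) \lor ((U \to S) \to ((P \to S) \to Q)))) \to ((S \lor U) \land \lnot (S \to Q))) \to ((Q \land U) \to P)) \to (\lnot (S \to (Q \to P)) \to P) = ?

T

Substituting U=F, P=T, S=F, Q=F:
U \lor Q = F \lor F = F
\lnot (U \lor Q) = \lnot F = T
\lnot \lnot (U \lor Q) = \lnot T = F
U \to S = F \to F = T
P \to S = T \to F = F
(P \to S) \to Q = F \to F = T
(U \to S) \to ((P \to S) \to Q) = T \to T = T
\lnot \lnot (U \lor Q) \lor ((U \to S) \to ((P \to S) \to Q)) = F \lor T = T
P \to (\lnot \lnot (U \lor Q) \lor ((U \to S) \to ((P \to S) \to Q))) = T \to T = T
\lnot (P \to (\lnot \lnot (U \lor Q) \lor ((U \to S) \to ((P \to S) \to Q)))) = \lnot T = F
S \lor U = F \lor F = F
S \to Q = F \to F = T
\lnot (S \to Q) = \lnot T = F
(S \lor U) \land \lnot (S \to Q) = F \land F = F
\lnot (P \to (\lnot \lnot (U \lor Q) \lor ((U \to S) \to ((P \to S) \to Q)))) \to ((S \lor U) \land \lnot (S \to Q)) = F \to F = T
Q \land U = F \land F = F
(Q \land U) \to P = F \to T = T
(\lnot (P \to (\lnot \lnot (U \lor Q) \lor ((U \to S) \to ((P \to S) \to Q)))) \to ((S \lor U) \land \lnot (S \to Q))) \to ((Q \land U) \to P) = T \to T = T
Q \to P = F \to T = T
S \to (Q \to P) = F \to T = T
\lnot (S \to (Q \to P)) = \lnot T = F
\lnot (S \to (Q \to P)) \to P = F \to T = T
((\lnot (P \to (\lnot \lnot (U \lor Q) \lor ((U \to S) \to ((P \to S) \to Q)))) \to ((S \lor U) \land \lnot (S \to Q))) \to ((Q \land U) \to P)) \to (\lnot (S \to (Q \to P)) \to P) = T \to T = T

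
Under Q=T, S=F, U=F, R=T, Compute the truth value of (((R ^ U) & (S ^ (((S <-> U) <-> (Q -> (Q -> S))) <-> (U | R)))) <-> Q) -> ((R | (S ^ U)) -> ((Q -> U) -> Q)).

R ^ U = T ^ F = T
S <-> U = F <-> F = T
Q -> S = T -> F = F
Q -> (Q -> S) = T -> F = F
(S <-> U) <-> (Q -> (Q -> S)) = T <-> F = F
U | R = F | T = T
((S <-> U) <-> (Q -> (Q -> S))) <-> (U | R) = F <-> T = F
S ^ (((S <-> U) <-> (Q -> (Q -> S))) <-> (U | R)) = F ^ F = F
(R ^ U) & (S ^ (((S <-> U) <-> (Q -> (Q -> S))) <-> (U | R))) = T & F = F
((R ^ U) & (S ^ (((S <-> U) <-> (Q -> (Q -> S))) <-> (U | R)))) <-> Q = F <-> T = F
S ^ U = F ^ F = F
R | (S ^ U) = T | F = T
Q -> U = T -> F = F
(Q -> U) -> Q = F -> T = T
(R | (S ^ U)) -> ((Q -> U) -> Q) = T -> T = T
(((R ^ U) & (S ^ (((S <-> U) <-> (Q -> (Q -> S))) <-> (U | R)))) <-> Q) -> ((R | (S ^ U)) -> ((Q -> U) -> Q)) = F -> T = T

T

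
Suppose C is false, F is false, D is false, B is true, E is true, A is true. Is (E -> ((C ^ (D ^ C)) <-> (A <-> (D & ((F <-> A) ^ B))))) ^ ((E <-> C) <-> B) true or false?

True

D ^ C = False ^ False = False
C ^ (D ^ C) = False ^ False = False
F <-> A = False <-> True = False
(F <-> A) ^ B = False ^ True = True
D & ((F <-> A) ^ B) = False & True = False
A <-> (D & ((F <-> A) ^ B)) = True <-> False = False
(C ^ (D ^ C)) <-> (A <-> (D & ((F <-> A) ^ B))) = False <-> False = True
E -> ((C ^ (D ^ C)) <-> (A <-> (D & ((F <-> A) ^ B)))) = True -> True = True
E <-> C = True <-> False = False
(E <-> C) <-> B = False <-> True = False
(E -> ((C ^ (D ^ C)) <-> (A <-> (D & ((F <-> A) ^ B))))) ^ ((E <-> C) <-> B) = True ^ False = True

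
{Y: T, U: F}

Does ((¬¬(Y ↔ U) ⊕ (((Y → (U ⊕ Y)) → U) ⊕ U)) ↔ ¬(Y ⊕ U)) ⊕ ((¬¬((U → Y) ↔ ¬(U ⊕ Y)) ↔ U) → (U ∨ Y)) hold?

F

Substituting Y=T, U=F:
Y ↔ U = T ↔ F = F
¬(Y ↔ U) = ¬F = T
¬¬(Y ↔ U) = ¬T = F
U ⊕ Y = F ⊕ T = T
Y → (U ⊕ Y) = T → T = T
(Y → (U ⊕ Y)) → U = T → F = F
((Y → (U ⊕ Y)) → U) ⊕ U = F ⊕ F = F
¬¬(Y ↔ U) ⊕ (((Y → (U ⊕ Y)) → U) ⊕ U) = F ⊕ F = F
Y ⊕ U = T ⊕ F = T
¬(Y ⊕ U) = ¬T = F
(¬¬(Y ↔ U) ⊕ (((Y → (U ⊕ Y)) → U) ⊕ U)) ↔ ¬(Y ⊕ U) = F ↔ F = T
U → Y = F → T = T
U ⊕ Y = F ⊕ T = T
¬(U ⊕ Y) = ¬T = F
(U → Y) ↔ ¬(U ⊕ Y) = T ↔ F = F
¬((U → Y) ↔ ¬(U ⊕ Y)) = ¬F = T
¬¬((U → Y) ↔ ¬(U ⊕ Y)) = ¬T = F
¬¬((U → Y) ↔ ¬(U ⊕ Y)) ↔ U = F ↔ F = T
U ∨ Y = F ∨ T = T
(¬¬((U → Y) ↔ ¬(U ⊕ Y)) ↔ U) → (U ∨ Y) = T → T = T
((¬¬(Y ↔ U) ⊕ (((Y → (U ⊕ Y)) → U) ⊕ U)) ↔ ¬(Y ⊕ U)) ⊕ ((¬¬((U → Y) ↔ ¬(U ⊕ Y)) ↔ U) → (U ∨ Y)) = T ⊕ T = F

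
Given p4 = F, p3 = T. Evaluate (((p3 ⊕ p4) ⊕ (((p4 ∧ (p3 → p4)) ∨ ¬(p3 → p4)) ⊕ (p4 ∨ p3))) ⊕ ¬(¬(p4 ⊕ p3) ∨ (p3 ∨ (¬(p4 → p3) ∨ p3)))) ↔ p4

Substituting p4=F, p3=T:
p3 ⊕ p4 = T ⊕ F = T
p3 → p4 = T → F = F
p4 ∧ (p3 → p4) = F ∧ F = F
p3 → p4 = T → F = F
¬(p3 → p4) = ¬F = T
(p4 ∧ (p3 → p4)) ∨ ¬(p3 → p4) = F ∨ T = T
p4 ∨ p3 = F ∨ T = T
((p4 ∧ (p3 → p4)) ∨ ¬(p3 → p4)) ⊕ (p4 ∨ p3) = T ⊕ T = F
(p3 ⊕ p4) ⊕ (((p4 ∧ (p3 → p4)) ∨ ¬(p3 → p4)) ⊕ (p4 ∨ p3)) = T ⊕ F = T
p4 ⊕ p3 = F ⊕ T = T
¬(p4 ⊕ p3) = ¬T = F
p4 → p3 = F → T = T
¬(p4 → p3) = ¬T = F
¬(p4 → p3) ∨ p3 = F ∨ T = T
p3 ∨ (¬(p4 → p3) ∨ p3) = T ∨ T = T
¬(p4 ⊕ p3) ∨ (p3 ∨ (¬(p4 → p3) ∨ p3)) = F ∨ T = T
¬(¬(p4 ⊕ p3) ∨ (p3 ∨ (¬(p4 → p3) ∨ p3))) = ¬T = F
((p3 ⊕ p4) ⊕ (((p4 ∧ (p3 → p4)) ∨ ¬(p3 → p4)) ⊕ (p4 ∨ p3))) ⊕ ¬(¬(p4 ⊕ p3) ∨ (p3 ∨ (¬(p4 → p3) ∨ p3))) = T ⊕ F = T
(((p3 ⊕ p4) ⊕ (((p4 ∧ (p3 → p4)) ∨ ¬(p3 → p4)) ⊕ (p4 ∨ p3))) ⊕ ¬(¬(p4 ⊕ p3) ∨ (p3 ∨ (¬(p4 → p3) ∨ p3)))) ↔ p4 = T ↔ F = F

F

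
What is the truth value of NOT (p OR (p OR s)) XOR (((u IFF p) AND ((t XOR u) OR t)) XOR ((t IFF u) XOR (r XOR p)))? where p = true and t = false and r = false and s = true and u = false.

false

Substituting p=true, t=false, r=false, s=true, u=false:
p OR s = true OR true = true
p OR (p OR s) = true OR true = true
NOT (p OR (p OR s)) = NOT true = false
u IFF p = false IFF true = false
t XOR u = false XOR false = false
(t XOR u) OR t = false OR false = false
(u IFF p) AND ((t XOR u) OR t) = false AND false = false
t IFF u = false IFF false = true
r XOR p = false XOR true = true
(t IFF u) XOR (r XOR p) = true XOR true = false
((u IFF p) AND ((t XOR u) OR t)) XOR ((t IFF u) XOR (r XOR p)) = false XOR false = false
NOT (p OR (p OR s)) XOR (((u IFF p) AND ((t XOR u) OR t)) XOR ((t IFF u) XOR (r XOR p))) = false XOR false = false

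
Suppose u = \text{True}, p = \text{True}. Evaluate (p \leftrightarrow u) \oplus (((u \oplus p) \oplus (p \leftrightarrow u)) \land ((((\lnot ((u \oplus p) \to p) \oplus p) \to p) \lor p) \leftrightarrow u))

Substituting u=\text{True}, p=\text{True}:
p \leftrightarrow u = \text{True} \leftrightarrow \text{True} = \text{True}
u \oplus p = \text{True} \oplus \text{True} = \text{False}
p \leftrightarrow u = \text{True} \leftrightarrow \text{True} = \text{True}
(u \oplus p) \oplus (p \leftrightarrow u) = \text{False} \oplus \text{True} = \text{True}
u \oplus p = \text{True} \oplus \text{True} = \text{False}
(u \oplus p) \to p = \text{False} \to \text{True} = \text{True}
\lnot ((u \oplus p) \to p) = \lnot \text{True} = \text{False}
\lnot ((u \oplus p) \to p) \oplus p = \text{False} \oplus \text{True} = \text{True}
(\lnot ((u \oplus p) \to p) \oplus p) \to p = \text{True} \to \text{True} = \text{True}
((\lnot ((u \oplus p) \to p) \oplus p) \to p) \lor p = \text{True} \lor \text{True} = \text{True}
(((\lnot ((u \oplus p) \to p) \oplus p) \to p) \lor p) \leftrightarrow u = \text{True} \leftrightarrow \text{True} = \text{True}
((u \oplus p) \oplus (p \leftrightarrow u)) \land ((((\lnot ((u \oplus p) \to p) \oplus p) \to p) \lor p) \leftrightarrow u) = \text{True} \land \text{True} = \text{True}
(p \leftrightarrow u) \oplus (((u \oplus p) \oplus (p \leftrightarrow u)) \land ((((\lnot ((u \oplus p) \to p) \oplus p) \to p) \lor p) \leftrightarrow u)) = \text{True} \oplus \text{True} = \text{False}

\text{False}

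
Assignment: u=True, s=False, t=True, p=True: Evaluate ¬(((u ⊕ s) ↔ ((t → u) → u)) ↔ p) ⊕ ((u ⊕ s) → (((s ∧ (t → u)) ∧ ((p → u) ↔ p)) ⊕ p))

True

u ⊕ s = True ⊕ False = True
t → u = True → True = True
(t → u) → u = True → True = True
(u ⊕ s) ↔ ((t → u) → u) = True ↔ True = True
((u ⊕ s) ↔ ((t → u) → u)) ↔ p = True ↔ True = True
¬(((u ⊕ s) ↔ ((t → u) → u)) ↔ p) = ¬True = False
u ⊕ s = True ⊕ False = True
t → u = True → True = True
s ∧ (t → u) = False ∧ True = False
p → u = True → True = True
(p → u) ↔ p = True ↔ True = True
(s ∧ (t → u)) ∧ ((p → u) ↔ p) = False ∧ True = False
((s ∧ (t → u)) ∧ ((p → u) ↔ p)) ⊕ p = False ⊕ True = True
(u ⊕ s) → (((s ∧ (t → u)) ∧ ((p → u) ↔ p)) ⊕ p) = True → True = True
¬(((u ⊕ s) ↔ ((t → u) → u)) ↔ p) ⊕ ((u ⊕ s) → (((s ∧ (t → u)) ∧ ((p → u) ↔ p)) ⊕ p)) = False ⊕ True = True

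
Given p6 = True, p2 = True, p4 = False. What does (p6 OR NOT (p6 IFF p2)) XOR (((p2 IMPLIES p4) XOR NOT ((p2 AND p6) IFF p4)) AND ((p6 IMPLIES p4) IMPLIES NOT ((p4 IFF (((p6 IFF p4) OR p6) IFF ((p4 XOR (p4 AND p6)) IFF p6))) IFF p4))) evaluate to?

False

Substituting p6=True, p2=True, p4=False:
p6 IFF p2 = True IFF True = True
NOT (p6 IFF p2) = NOT True = False
p6 OR NOT (p6 IFF p2) = True OR False = True
p2 IMPLIES p4 = True IMPLIES False = False
p2 AND p6 = True AND True = True
(p2 AND p6) IFF p4 = True IFF False = False
NOT ((p2 AND p6) IFF p4) = NOT False = True
(p2 IMPLIES p4) XOR NOT ((p2 AND p6) IFF p4) = False XOR True = True
p6 IMPLIES p4 = True IMPLIES False = False
p6 IFF p4 = True IFF False = False
(p6 IFF p4) OR p6 = False OR True = True
p4 AND p6 = False AND True = False
p4 XOR (p4 AND p6) = False XOR False = False
(p4 XOR (p4 AND p6)) IFF p6 = False IFF True = False
((p6 IFF p4) OR p6) IFF ((p4 XOR (p4 AND p6)) IFF p6) = True IFF False = False
p4 IFF (((p6 IFF p4) OR p6) IFF ((p4 XOR (p4 AND p6)) IFF p6)) = False IFF False = True
(p4 IFF (((p6 IFF p4) OR p6) IFF ((p4 XOR (p4 AND p6)) IFF p6))) IFF p4 = True IFF False = False
NOT ((p4 IFF (((p6 IFF p4) OR p6) IFF ((p4 XOR (p4 AND p6)) IFF p6))) IFF p4) = NOT False = True
(p6 IMPLIES p4) IMPLIES NOT ((p4 IFF (((p6 IFF p4) OR p6) IFF ((p4 XOR (p4 AND p6)) IFF p6))) IFF p4) = False IMPLIES True = True
((p2 IMPLIES p4) XOR NOT ((p2 AND p6) IFF p4)) AND ((p6 IMPLIES p4) IMPLIES NOT ((p4 IFF (((p6 IFF p4) OR p6) IFF ((p4 XOR (p4 AND p6)) IFF p6))) IFF p4)) = True AND True = True
(p6 OR NOT (p6 IFF p2)) XOR (((p2 IMPLIES p4) XOR NOT ((p2 AND p6) IFF p4)) AND ((p6 IMPLIES p4) IMPLIES NOT ((p4 IFF (((p6 IFF p4) OR p6) IFF ((p4 XOR (p4 AND p6)) IFF p6))) IFF p4))) = True XOR True = False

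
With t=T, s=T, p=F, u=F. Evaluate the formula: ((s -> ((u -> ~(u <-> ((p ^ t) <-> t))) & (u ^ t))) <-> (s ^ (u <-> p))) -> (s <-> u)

Substituting t=T, s=T, p=F, u=F:
p ^ t = F ^ T = T
(p ^ t) <-> t = T <-> T = T
u <-> ((p ^ t) <-> t) = F <-> T = F
~(u <-> ((p ^ t) <-> t)) = ~F = T
u -> ~(u <-> ((p ^ t) <-> t)) = F -> T = T
u ^ t = F ^ T = T
(u -> ~(u <-> ((p ^ t) <-> t))) & (u ^ t) = T & T = T
s -> ((u -> ~(u <-> ((p ^ t) <-> t))) & (u ^ t)) = T -> T = T
u <-> p = F <-> F = T
s ^ (u <-> p) = T ^ T = F
(s -> ((u -> ~(u <-> ((p ^ t) <-> t))) & (u ^ t))) <-> (s ^ (u <-> p)) = T <-> F = F
s <-> u = T <-> F = F
((s -> ((u -> ~(u <-> ((p ^ t) <-> t))) & (u ^ t))) <-> (s ^ (u <-> p))) -> (s <-> u) = F -> F = T

T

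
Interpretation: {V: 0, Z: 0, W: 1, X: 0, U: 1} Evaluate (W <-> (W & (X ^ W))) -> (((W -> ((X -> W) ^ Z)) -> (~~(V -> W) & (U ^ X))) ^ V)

X ^ W = 0 ^ 1 = 1
W & (X ^ W) = 1 & 1 = 1
W <-> (W & (X ^ W)) = 1 <-> 1 = 1
X -> W = 0 -> 1 = 1
(X -> W) ^ Z = 1 ^ 0 = 1
W -> ((X -> W) ^ Z) = 1 -> 1 = 1
V -> W = 0 -> 1 = 1
~(V -> W) = ~1 = 0
~~(V -> W) = ~0 = 1
U ^ X = 1 ^ 0 = 1
~~(V -> W) & (U ^ X) = 1 & 1 = 1
(W -> ((X -> W) ^ Z)) -> (~~(V -> W) & (U ^ X)) = 1 -> 1 = 1
((W -> ((X -> W) ^ Z)) -> (~~(V -> W) & (U ^ X))) ^ V = 1 ^ 0 = 1
(W <-> (W & (X ^ W))) -> (((W -> ((X -> W) ^ Z)) -> (~~(V -> W) & (U ^ X))) ^ V) = 1 -> 1 = 1

1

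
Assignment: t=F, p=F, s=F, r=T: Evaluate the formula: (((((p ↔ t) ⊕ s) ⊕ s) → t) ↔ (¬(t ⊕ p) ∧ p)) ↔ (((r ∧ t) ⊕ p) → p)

p ↔ t = F ↔ F = T
(p ↔ t) ⊕ s = T ⊕ F = T
((p ↔ t) ⊕ s) ⊕ s = T ⊕ F = T
(((p ↔ t) ⊕ s) ⊕ s) → t = T → F = F
t ⊕ p = F ⊕ F = F
¬(t ⊕ p) = ¬F = T
¬(t ⊕ p) ∧ p = T ∧ F = F
((((p ↔ t) ⊕ s) ⊕ s) → t) ↔ (¬(t ⊕ p) ∧ p) = F ↔ F = T
r ∧ t = T ∧ F = F
(r ∧ t) ⊕ p = F ⊕ F = F
((r ∧ t) ⊕ p) → p = F → F = T
(((((p ↔ t) ⊕ s) ⊕ s) → t) ↔ (¬(t ⊕ p) ∧ p)) ↔ (((r ∧ t) ⊕ p) → p) = T ↔ T = T

T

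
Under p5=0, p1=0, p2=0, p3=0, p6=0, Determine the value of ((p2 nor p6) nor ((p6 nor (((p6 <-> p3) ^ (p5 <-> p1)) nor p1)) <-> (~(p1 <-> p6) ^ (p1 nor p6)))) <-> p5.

Substituting p5=0, p1=0, p2=0, p3=0, p6=0:
p2 nor p6 = 0 nor 0 = 1
p6 <-> p3 = 0 <-> 0 = 1
p5 <-> p1 = 0 <-> 0 = 1
(p6 <-> p3) ^ (p5 <-> p1) = 1 ^ 1 = 0
((p6 <-> p3) ^ (p5 <-> p1)) nor p1 = 0 nor 0 = 1
p6 nor (((p6 <-> p3) ^ (p5 <-> p1)) nor p1) = 0 nor 1 = 0
p1 <-> p6 = 0 <-> 0 = 1
~(p1 <-> p6) = ~1 = 0
p1 nor p6 = 0 nor 0 = 1
~(p1 <-> p6) ^ (p1 nor p6) = 0 ^ 1 = 1
(p6 nor (((p6 <-> p3) ^ (p5 <-> p1)) nor p1)) <-> (~(p1 <-> p6) ^ (p1 nor p6)) = 0 <-> 1 = 0
(p2 nor p6) nor ((p6 nor (((p6 <-> p3) ^ (p5 <-> p1)) nor p1)) <-> (~(p1 <-> p6) ^ (p1 nor p6))) = 1 nor 0 = 0
((p2 nor p6) nor ((p6 nor (((p6 <-> p3) ^ (p5 <-> p1)) nor p1)) <-> (~(p1 <-> p6) ^ (p1 nor p6)))) <-> p5 = 0 <-> 0 = 1

1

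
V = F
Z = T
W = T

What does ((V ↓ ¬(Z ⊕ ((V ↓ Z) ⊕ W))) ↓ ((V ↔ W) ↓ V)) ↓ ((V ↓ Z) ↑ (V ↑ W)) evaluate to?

V ↓ Z = F ↓ T = F
(V ↓ Z) ⊕ W = F ⊕ T = T
Z ⊕ ((V ↓ Z) ⊕ W) = T ⊕ T = F
¬(Z ⊕ ((V ↓ Z) ⊕ W)) = ¬F = T
V ↓ ¬(Z ⊕ ((V ↓ Z) ⊕ W)) = F ↓ T = F
V ↔ W = F ↔ T = F
(V ↔ W) ↓ V = F ↓ F = T
(V ↓ ¬(Z ⊕ ((V ↓ Z) ⊕ W))) ↓ ((V ↔ W) ↓ V) = F ↓ T = F
V ↓ Z = F ↓ T = F
V ↑ W = F ↑ T = T
(V ↓ Z) ↑ (V ↑ W) = F ↑ T = T
((V ↓ ¬(Z ⊕ ((V ↓ Z) ⊕ W))) ↓ ((V ↔ W) ↓ V)) ↓ ((V ↓ Z) ↑ (V ↑ W)) = F ↓ T = F

F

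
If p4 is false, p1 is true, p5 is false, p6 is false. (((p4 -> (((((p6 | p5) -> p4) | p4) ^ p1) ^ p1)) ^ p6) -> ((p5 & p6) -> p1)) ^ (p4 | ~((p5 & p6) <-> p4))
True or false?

p6 | p5 = False | False = False
(p6 | p5) -> p4 = False -> False = True
((p6 | p5) -> p4) | p4 = True | False = True
(((p6 | p5) -> p4) | p4) ^ p1 = True ^ True = False
((((p6 | p5) -> p4) | p4) ^ p1) ^ p1 = False ^ True = True
p4 -> (((((p6 | p5) -> p4) | p4) ^ p1) ^ p1) = False -> True = True
(p4 -> (((((p6 | p5) -> p4) | p4) ^ p1) ^ p1)) ^ p6 = True ^ False = True
p5 & p6 = False & False = False
(p5 & p6) -> p1 = False -> True = True
((p4 -> (((((p6 | p5) -> p4) | p4) ^ p1) ^ p1)) ^ p6) -> ((p5 & p6) -> p1) = True -> True = True
p5 & p6 = False & False = False
(p5 & p6) <-> p4 = False <-> False = True
~((p5 & p6) <-> p4) = ~True = False
p4 | ~((p5 & p6) <-> p4) = False | False = False
(((p4 -> (((((p6 | p5) -> p4) | p4) ^ p1) ^ p1)) ^ p6) -> ((p5 & p6) -> p1)) ^ (p4 | ~((p5 & p6) <-> p4)) = True ^ False = True

True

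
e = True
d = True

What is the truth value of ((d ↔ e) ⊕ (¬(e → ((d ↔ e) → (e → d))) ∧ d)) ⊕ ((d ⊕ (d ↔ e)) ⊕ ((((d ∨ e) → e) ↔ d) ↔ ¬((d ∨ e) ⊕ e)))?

False

Substituting e=True, d=True:
d ↔ e = True ↔ True = True
d ↔ e = True ↔ True = True
e → d = True → True = True
(d ↔ e) → (e → d) = True → True = True
e → ((d ↔ e) → (e → d)) = True → True = True
¬(e → ((d ↔ e) → (e → d))) = ¬True = False
¬(e → ((d ↔ e) → (e → d))) ∧ d = False ∧ True = False
(d ↔ e) ⊕ (¬(e → ((d ↔ e) → (e → d))) ∧ d) = True ⊕ False = True
d ↔ e = True ↔ True = True
d ⊕ (d ↔ e) = True ⊕ True = False
d ∨ e = True ∨ True = True
(d ∨ e) → e = True → True = True
((d ∨ e) → e) ↔ d = True ↔ True = True
d ∨ e = True ∨ True = True
(d ∨ e) ⊕ e = True ⊕ True = False
¬((d ∨ e) ⊕ e) = ¬False = True
(((d ∨ e) → e) ↔ d) ↔ ¬((d ∨ e) ⊕ e) = True ↔ True = True
(d ⊕ (d ↔ e)) ⊕ ((((d ∨ e) → e) ↔ d) ↔ ¬((d ∨ e) ⊕ e)) = False ⊕ True = True
((d ↔ e) ⊕ (¬(e → ((d ↔ e) → (e → d))) ∧ d)) ⊕ ((d ⊕ (d ↔ e)) ⊕ ((((d ∨ e) → e) ↔ d) ↔ ¬((d ∨ e) ⊕ e))) = True ⊕ True = False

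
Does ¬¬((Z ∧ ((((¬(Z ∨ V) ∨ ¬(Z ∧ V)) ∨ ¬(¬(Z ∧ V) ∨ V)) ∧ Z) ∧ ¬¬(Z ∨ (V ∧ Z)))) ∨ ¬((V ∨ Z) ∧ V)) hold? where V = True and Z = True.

False

Z ∨ V = True ∨ True = True
¬(Z ∨ V) = ¬True = False
Z ∧ V = True ∧ True = True
¬(Z ∧ V) = ¬True = False
¬(Z ∨ V) ∨ ¬(Z ∧ V) = False ∨ False = False
Z ∧ V = True ∧ True = True
¬(Z ∧ V) = ¬True = False
¬(Z ∧ V) ∨ V = False ∨ True = True
¬(¬(Z ∧ V) ∨ V) = ¬True = False
(¬(Z ∨ V) ∨ ¬(Z ∧ V)) ∨ ¬(¬(Z ∧ V) ∨ V) = False ∨ False = False
((¬(Z ∨ V) ∨ ¬(Z ∧ V)) ∨ ¬(¬(Z ∧ V) ∨ V)) ∧ Z = False ∧ True = False
V ∧ Z = True ∧ True = True
Z ∨ (V ∧ Z) = True ∨ True = True
¬(Z ∨ (V ∧ Z)) = ¬True = False
¬¬(Z ∨ (V ∧ Z)) = ¬False = True
(((¬(Z ∨ V) ∨ ¬(Z ∧ V)) ∨ ¬(¬(Z ∧ V) ∨ V)) ∧ Z) ∧ ¬¬(Z ∨ (V ∧ Z)) = False ∧ True = False
Z ∧ ((((¬(Z ∨ V) ∨ ¬(Z ∧ V)) ∨ ¬(¬(Z ∧ V) ∨ V)) ∧ Z) ∧ ¬¬(Z ∨ (V ∧ Z))) = True ∧ False = False
V ∨ Z = True ∨ True = True
(V ∨ Z) ∧ V = True ∧ True = True
¬((V ∨ Z) ∧ V) = ¬True = False
(Z ∧ ((((¬(Z ∨ V) ∨ ¬(Z ∧ V)) ∨ ¬(¬(Z ∧ V) ∨ V)) ∧ Z) ∧ ¬¬(Z ∨ (V ∧ Z)))) ∨ ¬((V ∨ Z) ∧ V) = False ∨ False = False
¬((Z ∧ ((((¬(Z ∨ V) ∨ ¬(Z ∧ V)) ∨ ¬(¬(Z ∧ V) ∨ V)) ∧ Z) ∧ ¬¬(Z ∨ (V ∧ Z)))) ∨ ¬((V ∨ Z) ∧ V)) = ¬False = True
¬¬((Z ∧ ((((¬(Z ∨ V) ∨ ¬(Z ∧ V)) ∨ ¬(¬(Z ∧ V) ∨ V)) ∧ Z) ∧ ¬¬(Z ∨ (V ∧ Z)))) ∨ ¬((V ∨ Z) ∧ V)) = ¬True = False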